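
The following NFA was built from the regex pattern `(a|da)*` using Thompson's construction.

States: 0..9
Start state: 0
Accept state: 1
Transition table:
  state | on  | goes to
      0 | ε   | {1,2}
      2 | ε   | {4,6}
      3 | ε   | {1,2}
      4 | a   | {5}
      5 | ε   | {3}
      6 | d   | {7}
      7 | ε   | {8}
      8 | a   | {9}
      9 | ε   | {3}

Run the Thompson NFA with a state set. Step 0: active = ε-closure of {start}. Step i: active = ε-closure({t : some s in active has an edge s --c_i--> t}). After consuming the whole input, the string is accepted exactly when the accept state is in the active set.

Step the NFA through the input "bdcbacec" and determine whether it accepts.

Answer: REJECT

Derivation:
S₀ = ε-closure({0}) = {0,1,2,4,6}
'b' @ 1: {}  — state set empty
rest 'dcbacec' ignored (set empty)
final: {}; accept 1 not in set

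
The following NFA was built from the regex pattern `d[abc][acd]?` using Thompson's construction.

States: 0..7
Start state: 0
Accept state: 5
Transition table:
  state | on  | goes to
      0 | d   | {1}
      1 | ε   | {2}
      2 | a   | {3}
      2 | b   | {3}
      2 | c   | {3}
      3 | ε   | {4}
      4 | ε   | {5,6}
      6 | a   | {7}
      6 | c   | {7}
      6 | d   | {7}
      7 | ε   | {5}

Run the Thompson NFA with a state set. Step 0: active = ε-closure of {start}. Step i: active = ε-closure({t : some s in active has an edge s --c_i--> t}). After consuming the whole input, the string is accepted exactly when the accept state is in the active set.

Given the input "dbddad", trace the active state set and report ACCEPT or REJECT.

Answer: REJECT

Derivation:
start: ε-closure({0}) = {0}
'd' @ 1: {1,2}
'b' @ 2: {3,4,5,6}  ✓accept
'd' @ 3: {5,7}  ✓accept
'd' @ 4: {}  — no active states
rest 'ad' ignored (set empty)
end set {} — state 5 not in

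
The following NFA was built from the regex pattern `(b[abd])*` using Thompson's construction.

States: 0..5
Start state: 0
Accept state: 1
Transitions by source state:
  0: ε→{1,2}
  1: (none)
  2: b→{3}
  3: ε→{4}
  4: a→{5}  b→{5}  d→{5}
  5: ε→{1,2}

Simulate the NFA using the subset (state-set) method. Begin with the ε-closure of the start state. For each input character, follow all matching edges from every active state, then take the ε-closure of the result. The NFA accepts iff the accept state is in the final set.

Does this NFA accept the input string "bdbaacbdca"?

start: ε-closure({0}) = {0,1,2}
'b' @ 1: {3,4}
'd' @ 2: {1,2,5}  [accepting]
'b' @ 3: {3,4}
'a' @ 4: {1,2,5}  [accepting]
'a' @ 5: {}  — state set empty
rest 'cbdca' ignored (set empty)
final: {}; accept 1 not in set

Answer: REJECT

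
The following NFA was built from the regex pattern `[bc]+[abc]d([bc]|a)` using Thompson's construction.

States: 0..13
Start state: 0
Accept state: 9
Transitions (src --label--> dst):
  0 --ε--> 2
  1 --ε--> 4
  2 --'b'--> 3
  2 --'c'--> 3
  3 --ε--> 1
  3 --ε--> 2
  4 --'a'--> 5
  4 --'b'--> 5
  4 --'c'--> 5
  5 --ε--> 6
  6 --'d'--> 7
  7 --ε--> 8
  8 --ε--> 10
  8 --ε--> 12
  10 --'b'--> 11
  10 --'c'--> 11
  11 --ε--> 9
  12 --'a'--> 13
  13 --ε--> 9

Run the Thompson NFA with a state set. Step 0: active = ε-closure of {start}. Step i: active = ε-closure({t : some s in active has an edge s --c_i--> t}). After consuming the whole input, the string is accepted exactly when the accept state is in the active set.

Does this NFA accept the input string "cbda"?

start: ε-closure({0}) = {0,2}
'c' @ 1: {1,2,3,4}
'b' @ 2: {1,2,3,4,5,6}
'd' @ 3: {7,8,10,12}
'a' @ 4: {9,13}  (accept∈set)
final: {9,13}; accept 9 in set

Answer: ACCEPT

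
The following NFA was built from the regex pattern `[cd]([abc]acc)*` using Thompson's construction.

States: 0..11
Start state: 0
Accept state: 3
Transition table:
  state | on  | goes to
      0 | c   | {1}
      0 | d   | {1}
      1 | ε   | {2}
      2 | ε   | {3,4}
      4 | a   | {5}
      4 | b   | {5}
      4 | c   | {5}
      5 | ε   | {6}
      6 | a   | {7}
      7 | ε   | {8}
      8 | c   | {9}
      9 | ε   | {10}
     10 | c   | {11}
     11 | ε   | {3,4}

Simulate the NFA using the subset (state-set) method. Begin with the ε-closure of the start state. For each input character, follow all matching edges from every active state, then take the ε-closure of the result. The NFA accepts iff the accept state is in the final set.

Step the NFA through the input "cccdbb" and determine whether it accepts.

S₀ = ε-closure({0}) = {0}
'c' @ 1: {1,2,3,4}  [accepting]
'c' @ 2: {5,6}
'c' @ 3: {}  — no active states
rest 'dbb' ignored (set empty)
end set {} — state 3 not in

Answer: REJECT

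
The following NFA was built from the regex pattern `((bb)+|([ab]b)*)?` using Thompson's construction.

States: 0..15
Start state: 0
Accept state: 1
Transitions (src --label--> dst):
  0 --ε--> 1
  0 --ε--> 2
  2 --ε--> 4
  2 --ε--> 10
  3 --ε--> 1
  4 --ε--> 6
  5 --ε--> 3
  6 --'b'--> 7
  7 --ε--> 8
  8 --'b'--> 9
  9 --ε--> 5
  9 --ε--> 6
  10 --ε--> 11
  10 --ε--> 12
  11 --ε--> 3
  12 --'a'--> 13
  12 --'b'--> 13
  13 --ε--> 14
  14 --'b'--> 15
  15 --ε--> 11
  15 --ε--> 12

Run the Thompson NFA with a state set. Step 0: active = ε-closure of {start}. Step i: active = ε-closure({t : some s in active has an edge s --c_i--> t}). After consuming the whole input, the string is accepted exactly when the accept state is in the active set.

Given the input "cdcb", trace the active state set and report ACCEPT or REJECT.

S₀ = ε-closure({0}) = {0,1,2,3,4,6,10,11,12}
'c' @ 1: {}  — no active states
rest 'dcb' ignored (set empty)
final: {}; accept 1 not in set

Answer: REJECT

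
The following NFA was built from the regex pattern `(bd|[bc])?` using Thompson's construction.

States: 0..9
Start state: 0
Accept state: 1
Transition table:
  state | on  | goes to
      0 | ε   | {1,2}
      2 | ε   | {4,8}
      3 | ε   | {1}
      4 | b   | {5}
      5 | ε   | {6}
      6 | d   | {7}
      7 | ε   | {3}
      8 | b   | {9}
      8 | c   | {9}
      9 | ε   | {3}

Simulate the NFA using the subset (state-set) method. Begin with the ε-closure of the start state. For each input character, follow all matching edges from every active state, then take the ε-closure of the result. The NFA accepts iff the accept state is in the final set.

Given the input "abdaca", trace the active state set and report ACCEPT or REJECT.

start: ε-closure({0}) = {0,1,2,4,8}
'a' @ 1: {}  — dead — no transitions
rest 'bdaca' ignored (set empty)
final: {}; accept 1 not in set

Answer: REJECT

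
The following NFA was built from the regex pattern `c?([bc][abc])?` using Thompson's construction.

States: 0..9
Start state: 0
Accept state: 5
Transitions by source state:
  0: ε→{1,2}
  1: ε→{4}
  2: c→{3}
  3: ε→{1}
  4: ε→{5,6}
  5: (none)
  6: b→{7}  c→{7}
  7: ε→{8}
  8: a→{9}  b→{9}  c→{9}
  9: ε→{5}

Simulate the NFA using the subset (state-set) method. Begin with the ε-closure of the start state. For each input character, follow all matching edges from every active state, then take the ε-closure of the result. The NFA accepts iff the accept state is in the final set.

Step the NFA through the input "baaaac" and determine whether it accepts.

Answer: REJECT

Trace:
start: ε-closure({0}) = {0,1,2,4,5,6}
'b' @ 1: {7,8}
'a' @ 2: {5,9}  (accept∈set)
'a' @ 3: {}  — state set empty
rest 'aac' ignored (set empty)
after full input: {}  (accept=5 not in)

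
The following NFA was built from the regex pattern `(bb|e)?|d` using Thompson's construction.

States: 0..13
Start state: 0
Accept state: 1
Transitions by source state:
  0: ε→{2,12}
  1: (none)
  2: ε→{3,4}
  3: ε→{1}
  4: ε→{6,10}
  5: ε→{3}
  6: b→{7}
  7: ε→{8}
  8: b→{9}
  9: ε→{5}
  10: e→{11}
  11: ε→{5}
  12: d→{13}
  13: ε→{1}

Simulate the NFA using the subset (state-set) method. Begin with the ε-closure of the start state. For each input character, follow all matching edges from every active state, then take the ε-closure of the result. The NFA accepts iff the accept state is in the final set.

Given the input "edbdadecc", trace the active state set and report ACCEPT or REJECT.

start: ε-closure({0}) = {0,1,2,3,4,6,10,12}
'e' @ 1: {1,3,5,11}  ✓accept
'd' @ 2: {}  — state set empty
rest 'bdadecc' ignored (set empty)
final: {}; accept 1 not in set

Answer: REJECT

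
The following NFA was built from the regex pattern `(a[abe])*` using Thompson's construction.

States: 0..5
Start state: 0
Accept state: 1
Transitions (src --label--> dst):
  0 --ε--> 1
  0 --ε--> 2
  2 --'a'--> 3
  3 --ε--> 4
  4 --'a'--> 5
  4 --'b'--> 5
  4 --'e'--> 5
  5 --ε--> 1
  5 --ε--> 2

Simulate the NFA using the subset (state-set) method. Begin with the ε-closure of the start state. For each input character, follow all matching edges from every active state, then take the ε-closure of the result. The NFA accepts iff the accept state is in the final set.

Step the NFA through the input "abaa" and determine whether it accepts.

S₀ = ε-closure({0}) = {0,1,2}
'a' @ 1: {3,4}
'b' @ 2: {1,2,5}  ✓accept
'a' @ 3: {3,4}
'a' @ 4: {1,2,5}  ✓accept
end set {1,2,5} — state 1 in

Answer: ACCEPT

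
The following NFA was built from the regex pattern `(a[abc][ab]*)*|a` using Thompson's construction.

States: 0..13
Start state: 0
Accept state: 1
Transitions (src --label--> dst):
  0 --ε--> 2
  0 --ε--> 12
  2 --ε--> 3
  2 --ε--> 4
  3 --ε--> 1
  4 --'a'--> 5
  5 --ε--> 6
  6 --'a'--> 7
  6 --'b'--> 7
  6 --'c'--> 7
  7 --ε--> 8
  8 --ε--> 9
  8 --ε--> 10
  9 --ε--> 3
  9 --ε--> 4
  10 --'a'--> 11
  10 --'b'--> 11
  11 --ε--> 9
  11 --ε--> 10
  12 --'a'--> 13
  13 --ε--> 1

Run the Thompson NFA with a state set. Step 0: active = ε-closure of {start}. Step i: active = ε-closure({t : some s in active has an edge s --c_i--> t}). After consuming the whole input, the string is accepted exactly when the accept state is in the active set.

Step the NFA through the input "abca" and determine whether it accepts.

Answer: REJECT

Trace:
S₀ = ε-closure({0}) = {0,1,2,3,4,12}
'a' @ 1: {1,5,6,13}  ✓accept
'b' @ 2: {1,3,4,7,8,9,10}  ✓accept
'c' @ 3: {}  — state set empty
rest 'a' ignored (set empty)
final: {}; accept 1 not in set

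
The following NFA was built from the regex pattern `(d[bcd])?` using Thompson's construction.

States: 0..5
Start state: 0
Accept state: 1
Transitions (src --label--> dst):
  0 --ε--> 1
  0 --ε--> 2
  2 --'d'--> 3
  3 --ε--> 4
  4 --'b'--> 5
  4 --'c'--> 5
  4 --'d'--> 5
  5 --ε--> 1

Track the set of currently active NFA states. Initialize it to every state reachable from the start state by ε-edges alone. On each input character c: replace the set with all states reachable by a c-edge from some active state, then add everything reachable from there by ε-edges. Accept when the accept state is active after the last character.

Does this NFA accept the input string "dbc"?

Answer: REJECT

Trace:
initial (ε-close {0}): {0,1,2}
'd' @ 1: {3,4}
'b' @ 2: {1,5}  (accept∈set)
'c' @ 3: {}  — no active states
final: {}; accept 1 not in set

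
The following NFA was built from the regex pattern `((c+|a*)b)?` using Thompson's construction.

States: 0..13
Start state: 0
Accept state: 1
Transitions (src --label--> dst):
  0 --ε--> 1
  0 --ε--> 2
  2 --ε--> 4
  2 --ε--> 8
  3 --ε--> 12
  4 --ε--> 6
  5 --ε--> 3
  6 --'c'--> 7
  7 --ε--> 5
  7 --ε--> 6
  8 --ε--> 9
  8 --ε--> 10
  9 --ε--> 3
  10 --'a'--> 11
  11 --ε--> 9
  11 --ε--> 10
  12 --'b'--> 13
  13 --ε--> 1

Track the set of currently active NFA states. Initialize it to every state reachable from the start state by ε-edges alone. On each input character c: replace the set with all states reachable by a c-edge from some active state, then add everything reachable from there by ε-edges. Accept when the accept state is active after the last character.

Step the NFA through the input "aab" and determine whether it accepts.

start: ε-closure({0}) = {0,1,2,3,4,6,8,9,10,12}
'a' @ 1: {3,9,10,11,12}
'a' @ 2: {3,9,10,11,12}
'b' @ 3: {1,13}  ✓accept
after full input: {1,13}  (accept=1 in)

Answer: ACCEPT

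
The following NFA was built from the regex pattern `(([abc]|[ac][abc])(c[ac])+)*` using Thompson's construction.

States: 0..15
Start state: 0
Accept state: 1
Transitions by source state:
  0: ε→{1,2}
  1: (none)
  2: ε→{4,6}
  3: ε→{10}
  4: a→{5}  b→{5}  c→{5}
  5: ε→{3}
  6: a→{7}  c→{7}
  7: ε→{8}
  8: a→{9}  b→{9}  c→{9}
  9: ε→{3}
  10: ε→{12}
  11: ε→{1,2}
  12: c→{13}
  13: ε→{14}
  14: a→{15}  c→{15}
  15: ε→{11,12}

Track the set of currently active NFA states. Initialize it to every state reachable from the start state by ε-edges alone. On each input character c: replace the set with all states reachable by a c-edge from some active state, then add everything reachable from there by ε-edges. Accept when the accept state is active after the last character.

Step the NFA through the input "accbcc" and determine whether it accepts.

Answer: ACCEPT

Derivation:
start: ε-closure({0}) = {0,1,2,4,6}
'a' @ 1: {3,5,7,8,10,12}
'c' @ 2: {3,9,10,12,13,14}
'c' @ 3: {1,2,4,6,11,12,13,14,15}  [accepting]
'b' @ 4: {3,5,10,12}
'c' @ 5: {13,14}
'c' @ 6: {1,2,4,6,11,12,15}  [accepting]
end set {1,2,4,6,11,12,15} — state 1 in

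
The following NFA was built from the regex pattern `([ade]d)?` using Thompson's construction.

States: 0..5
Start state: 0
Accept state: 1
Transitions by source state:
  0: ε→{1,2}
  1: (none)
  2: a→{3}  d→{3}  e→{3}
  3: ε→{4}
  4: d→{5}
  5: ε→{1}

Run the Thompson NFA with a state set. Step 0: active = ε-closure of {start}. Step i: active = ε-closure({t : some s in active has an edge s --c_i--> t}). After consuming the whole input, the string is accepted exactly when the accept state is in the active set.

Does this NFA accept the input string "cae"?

Answer: REJECT

Steps:
S₀ = ε-closure({0}) = {0,1,2}
'c' @ 1: {}  — state set empty
rest 'ae' ignored (set empty)
after full input: {}  (accept=1 not in)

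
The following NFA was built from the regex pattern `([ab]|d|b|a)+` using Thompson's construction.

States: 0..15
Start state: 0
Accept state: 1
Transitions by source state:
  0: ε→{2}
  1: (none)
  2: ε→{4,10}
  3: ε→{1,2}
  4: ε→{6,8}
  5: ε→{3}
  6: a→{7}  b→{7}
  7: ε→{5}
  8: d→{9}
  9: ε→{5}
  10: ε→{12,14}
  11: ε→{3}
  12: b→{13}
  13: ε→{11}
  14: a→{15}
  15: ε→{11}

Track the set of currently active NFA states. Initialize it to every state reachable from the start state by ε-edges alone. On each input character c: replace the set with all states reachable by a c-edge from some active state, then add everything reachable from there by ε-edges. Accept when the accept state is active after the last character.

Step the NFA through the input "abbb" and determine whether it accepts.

Answer: ACCEPT

Trace:
S₀ = ε-closure({0}) = {0,2,4,6,8,10,12,14}
'a' @ 1: {1,2,3,4,5,6,7,8,10,11,12,14,15}  (accept∈set)
'b' @ 2: {1,2,3,4,5,6,7,8,10,11,12,13,14}  (accept∈set)
'b' @ 3: {1,2,3,4,5,6,7,8,10,11,12,13,14}  (accept∈set)
'b' @ 4: {1,2,3,4,5,6,7,8,10,11,12,13,14}  (accept∈set)
end set {1,2,3,4,5,6,7,8,10,11,12,13,14} — state 1 in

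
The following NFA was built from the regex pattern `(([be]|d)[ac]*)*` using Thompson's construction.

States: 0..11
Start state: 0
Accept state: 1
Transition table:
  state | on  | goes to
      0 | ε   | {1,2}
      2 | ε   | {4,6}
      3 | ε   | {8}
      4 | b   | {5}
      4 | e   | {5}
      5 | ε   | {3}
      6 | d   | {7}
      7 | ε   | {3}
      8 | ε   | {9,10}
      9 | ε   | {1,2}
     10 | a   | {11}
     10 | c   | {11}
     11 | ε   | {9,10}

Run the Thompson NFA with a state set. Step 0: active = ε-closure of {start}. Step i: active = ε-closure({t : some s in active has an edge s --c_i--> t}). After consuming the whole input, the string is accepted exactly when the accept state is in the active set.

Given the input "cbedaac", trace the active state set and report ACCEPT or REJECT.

start: ε-closure({0}) = {0,1,2,4,6}
'c' @ 1: {}  — no active states
rest 'bedaac' ignored (set empty)
after full input: {}  (accept=1 not in)

Answer: REJECT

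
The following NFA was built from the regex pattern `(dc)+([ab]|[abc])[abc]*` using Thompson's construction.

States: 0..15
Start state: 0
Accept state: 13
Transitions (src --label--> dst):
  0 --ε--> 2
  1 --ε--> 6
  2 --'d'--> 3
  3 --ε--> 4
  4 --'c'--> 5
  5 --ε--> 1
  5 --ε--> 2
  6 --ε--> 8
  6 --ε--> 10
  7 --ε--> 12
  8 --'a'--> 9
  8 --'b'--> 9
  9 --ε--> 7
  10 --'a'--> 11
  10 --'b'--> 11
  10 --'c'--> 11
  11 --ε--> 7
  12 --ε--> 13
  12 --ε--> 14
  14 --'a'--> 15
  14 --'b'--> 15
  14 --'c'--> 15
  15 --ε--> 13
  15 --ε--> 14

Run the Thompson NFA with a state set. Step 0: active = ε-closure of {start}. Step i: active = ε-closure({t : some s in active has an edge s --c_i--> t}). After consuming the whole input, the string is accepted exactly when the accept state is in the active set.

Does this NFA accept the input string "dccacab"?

Answer: ACCEPT

Steps:
initial (ε-close {0}): {0,2}
'd' @ 1: {3,4}
'c' @ 2: {1,2,5,6,8,10}
'c' @ 3: {7,11,12,13,14}  [accepting]
'a' @ 4: {13,14,15}  [accepting]
'c' @ 5: {13,14,15}  [accepting]
'a' @ 6: {13,14,15}  [accepting]
'b' @ 7: {13,14,15}  [accepting]
final: {13,14,15}; accept 13 in set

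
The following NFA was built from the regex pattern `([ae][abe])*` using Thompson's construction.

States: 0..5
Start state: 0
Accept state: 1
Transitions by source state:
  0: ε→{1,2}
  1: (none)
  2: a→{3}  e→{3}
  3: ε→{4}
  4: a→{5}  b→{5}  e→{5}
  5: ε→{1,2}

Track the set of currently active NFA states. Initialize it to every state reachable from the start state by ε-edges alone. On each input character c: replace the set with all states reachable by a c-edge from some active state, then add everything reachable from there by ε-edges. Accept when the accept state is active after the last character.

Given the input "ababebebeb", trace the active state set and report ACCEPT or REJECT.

Answer: ACCEPT

Derivation:
S₀ = ε-closure({0}) = {0,1,2}
'a' @ 1: {3,4}
'b' @ 2: {1,2,5}  (accept∈set)
'a' @ 3: {3,4}
'b' @ 4: {1,2,5}  (accept∈set)
'e' @ 5: {3,4}
'b' @ 6: {1,2,5}  (accept∈set)
'e' @ 7: {3,4}
'b' @ 8: {1,2,5}  (accept∈set)
'e' @ 9: {3,4}
'b' @ 10: {1,2,5}  (accept∈set)
end set {1,2,5} — state 1 in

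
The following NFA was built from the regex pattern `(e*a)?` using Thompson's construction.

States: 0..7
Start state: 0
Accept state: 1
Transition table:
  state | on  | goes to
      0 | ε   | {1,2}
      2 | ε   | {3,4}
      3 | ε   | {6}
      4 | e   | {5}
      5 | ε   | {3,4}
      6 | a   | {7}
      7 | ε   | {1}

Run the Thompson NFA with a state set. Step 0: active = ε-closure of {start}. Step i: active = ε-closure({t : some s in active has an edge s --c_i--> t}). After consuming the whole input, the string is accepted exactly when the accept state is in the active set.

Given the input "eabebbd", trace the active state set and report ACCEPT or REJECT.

Answer: REJECT

Steps:
start: ε-closure({0}) = {0,1,2,3,4,6}
'e' @ 1: {3,4,5,6}
'a' @ 2: {1,7}  (accept∈set)
'b' @ 3: {}  — dead — no transitions
rest 'ebbd' ignored (set empty)
after full input: {}  (accept=1 not in)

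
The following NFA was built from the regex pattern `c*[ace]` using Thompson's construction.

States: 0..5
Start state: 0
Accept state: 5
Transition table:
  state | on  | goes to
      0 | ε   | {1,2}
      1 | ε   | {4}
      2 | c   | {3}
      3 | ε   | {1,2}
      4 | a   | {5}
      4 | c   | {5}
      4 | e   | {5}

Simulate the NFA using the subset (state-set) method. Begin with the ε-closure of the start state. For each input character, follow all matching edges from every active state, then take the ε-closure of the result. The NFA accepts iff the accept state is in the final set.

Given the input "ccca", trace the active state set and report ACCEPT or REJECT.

initial (ε-close {0}): {0,1,2,4}
'c' @ 1: {1,2,3,4,5}  (accept∈set)
'c' @ 2: {1,2,3,4,5}  (accept∈set)
'c' @ 3: {1,2,3,4,5}  (accept∈set)
'a' @ 4: {5}  (accept∈set)
final: {5}; accept 5 in set

Answer: ACCEPT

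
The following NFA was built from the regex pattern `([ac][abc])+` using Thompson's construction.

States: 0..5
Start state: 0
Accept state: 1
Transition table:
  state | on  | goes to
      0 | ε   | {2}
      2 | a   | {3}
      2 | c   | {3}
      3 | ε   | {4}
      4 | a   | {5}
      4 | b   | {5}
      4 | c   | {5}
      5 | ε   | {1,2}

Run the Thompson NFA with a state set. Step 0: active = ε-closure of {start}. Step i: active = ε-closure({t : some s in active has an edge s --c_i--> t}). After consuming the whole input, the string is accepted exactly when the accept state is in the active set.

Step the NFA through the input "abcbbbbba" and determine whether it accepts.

Answer: REJECT

Derivation:
S₀ = ε-closure({0}) = {0,2}
'a' @ 1: {3,4}
'b' @ 2: {1,2,5}  (accept∈set)
'c' @ 3: {3,4}
'b' @ 4: {1,2,5}  (accept∈set)
'b' @ 5: {}  — state set empty
rest 'bbba' ignored (set empty)
end set {} — state 1 not in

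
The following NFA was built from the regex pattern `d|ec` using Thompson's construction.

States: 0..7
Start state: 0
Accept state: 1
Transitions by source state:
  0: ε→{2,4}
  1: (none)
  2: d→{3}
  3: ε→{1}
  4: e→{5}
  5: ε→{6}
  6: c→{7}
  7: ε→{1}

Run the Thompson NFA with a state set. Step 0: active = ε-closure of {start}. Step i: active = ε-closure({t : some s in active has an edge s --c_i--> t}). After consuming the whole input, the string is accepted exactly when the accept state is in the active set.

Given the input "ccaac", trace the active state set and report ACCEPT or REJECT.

S₀ = ε-closure({0}) = {0,2,4}
'c' @ 1: {}  — no active states
rest 'caac' ignored (set empty)
end set {} — state 1 not in

Answer: REJECT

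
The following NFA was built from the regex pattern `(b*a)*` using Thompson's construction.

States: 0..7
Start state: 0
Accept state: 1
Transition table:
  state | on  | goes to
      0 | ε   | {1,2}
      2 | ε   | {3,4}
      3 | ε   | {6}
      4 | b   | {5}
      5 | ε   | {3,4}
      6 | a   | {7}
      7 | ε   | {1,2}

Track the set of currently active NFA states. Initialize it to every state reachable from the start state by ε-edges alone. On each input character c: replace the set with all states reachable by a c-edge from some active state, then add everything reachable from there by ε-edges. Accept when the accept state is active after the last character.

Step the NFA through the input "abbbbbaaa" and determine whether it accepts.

start: ε-closure({0}) = {0,1,2,3,4,6}
'a' @ 1: {1,2,3,4,6,7}  [accepting]
'b' @ 2: {3,4,5,6}
'b' @ 3: {3,4,5,6}
'b' @ 4: {3,4,5,6}
'b' @ 5: {3,4,5,6}
'b' @ 6: {3,4,5,6}
'a' @ 7: {1,2,3,4,6,7}  [accepting]
'a' @ 8: {1,2,3,4,6,7}  [accepting]
'a' @ 9: {1,2,3,4,6,7}  [accepting]
after full input: {1,2,3,4,6,7}  (accept=1 in)

Answer: ACCEPT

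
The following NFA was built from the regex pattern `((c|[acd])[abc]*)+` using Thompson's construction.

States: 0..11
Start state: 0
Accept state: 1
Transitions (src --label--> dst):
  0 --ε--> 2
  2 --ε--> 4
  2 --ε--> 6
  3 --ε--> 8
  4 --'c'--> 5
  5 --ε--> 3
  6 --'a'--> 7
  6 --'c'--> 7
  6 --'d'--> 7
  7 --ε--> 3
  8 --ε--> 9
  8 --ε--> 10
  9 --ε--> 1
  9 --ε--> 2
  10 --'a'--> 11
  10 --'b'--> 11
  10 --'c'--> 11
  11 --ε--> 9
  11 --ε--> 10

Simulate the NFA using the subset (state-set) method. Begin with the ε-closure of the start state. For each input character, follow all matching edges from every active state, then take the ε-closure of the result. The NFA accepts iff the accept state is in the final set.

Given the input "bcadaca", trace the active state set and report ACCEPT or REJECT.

Answer: REJECT

Steps:
initial (ε-close {0}): {0,2,4,6}
'b' @ 1: {}  — dead — no transitions
rest 'cadaca' ignored (set empty)
end set {} — state 1 not in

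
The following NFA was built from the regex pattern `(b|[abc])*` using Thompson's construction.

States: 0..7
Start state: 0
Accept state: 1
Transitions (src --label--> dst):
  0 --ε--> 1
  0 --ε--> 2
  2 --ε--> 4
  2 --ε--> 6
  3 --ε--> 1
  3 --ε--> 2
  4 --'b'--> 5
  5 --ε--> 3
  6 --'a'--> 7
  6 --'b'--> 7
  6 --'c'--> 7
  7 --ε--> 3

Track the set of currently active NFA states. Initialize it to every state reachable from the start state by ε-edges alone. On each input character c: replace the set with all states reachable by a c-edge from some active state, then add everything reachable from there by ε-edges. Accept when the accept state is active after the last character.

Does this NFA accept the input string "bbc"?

Answer: ACCEPT

Derivation:
initial (ε-close {0}): {0,1,2,4,6}
'b' @ 1: {1,2,3,4,5,6,7}  [accepting]
'b' @ 2: {1,2,3,4,5,6,7}  [accepting]
'c' @ 3: {1,2,3,4,6,7}  [accepting]
final: {1,2,3,4,6,7}; accept 1 in set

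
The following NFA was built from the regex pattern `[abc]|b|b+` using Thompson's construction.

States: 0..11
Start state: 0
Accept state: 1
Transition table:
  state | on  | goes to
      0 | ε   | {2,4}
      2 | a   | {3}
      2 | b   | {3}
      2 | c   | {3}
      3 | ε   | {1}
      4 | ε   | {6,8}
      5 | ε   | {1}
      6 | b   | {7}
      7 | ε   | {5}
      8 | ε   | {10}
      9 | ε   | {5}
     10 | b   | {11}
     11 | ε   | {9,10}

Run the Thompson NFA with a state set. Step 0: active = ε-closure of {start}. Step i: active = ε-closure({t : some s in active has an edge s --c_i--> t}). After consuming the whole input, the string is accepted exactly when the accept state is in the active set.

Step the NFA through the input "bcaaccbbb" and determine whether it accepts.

Answer: REJECT

Derivation:
S₀ = ε-closure({0}) = {0,2,4,6,8,10}
'b' @ 1: {1,3,5,7,9,10,11}  [accepting]
'c' @ 2: {}  — state set empty
rest 'aaccbbb' ignored (set empty)
end set {} — state 1 not in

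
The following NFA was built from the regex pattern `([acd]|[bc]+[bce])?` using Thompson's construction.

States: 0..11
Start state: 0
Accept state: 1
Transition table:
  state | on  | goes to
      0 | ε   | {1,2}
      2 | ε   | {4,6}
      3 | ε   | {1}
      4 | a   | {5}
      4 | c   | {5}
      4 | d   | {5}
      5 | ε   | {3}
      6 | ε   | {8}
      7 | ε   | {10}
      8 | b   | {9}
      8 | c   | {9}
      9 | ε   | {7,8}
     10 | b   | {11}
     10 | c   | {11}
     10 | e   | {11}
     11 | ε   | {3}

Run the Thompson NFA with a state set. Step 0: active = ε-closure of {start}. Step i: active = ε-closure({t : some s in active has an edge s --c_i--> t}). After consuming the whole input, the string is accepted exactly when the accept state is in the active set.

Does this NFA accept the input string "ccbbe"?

Answer: ACCEPT

Derivation:
initial (ε-close {0}): {0,1,2,4,6,8}
'c' @ 1: {1,3,5,7,8,9,10}  ✓accept
'c' @ 2: {1,3,7,8,9,10,11}  ✓accept
'b' @ 3: {1,3,7,8,9,10,11}  ✓accept
'b' @ 4: {1,3,7,8,9,10,11}  ✓accept
'e' @ 5: {1,3,11}  ✓accept
end set {1,3,11} — state 1 in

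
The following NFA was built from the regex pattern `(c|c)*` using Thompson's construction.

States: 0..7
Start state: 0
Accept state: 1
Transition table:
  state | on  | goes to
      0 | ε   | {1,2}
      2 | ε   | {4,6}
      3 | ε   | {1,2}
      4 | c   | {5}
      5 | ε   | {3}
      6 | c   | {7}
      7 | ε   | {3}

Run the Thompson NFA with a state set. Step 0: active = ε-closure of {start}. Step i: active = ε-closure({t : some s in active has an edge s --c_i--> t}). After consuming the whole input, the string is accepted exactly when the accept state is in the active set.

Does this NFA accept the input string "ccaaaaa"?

Answer: REJECT

Derivation:
start: ε-closure({0}) = {0,1,2,4,6}
'c' @ 1: {1,2,3,4,5,6,7}  ✓accept
'c' @ 2: {1,2,3,4,5,6,7}  ✓accept
'a' @ 3: {}  — no active states
rest 'aaaa' ignored (set empty)
final: {}; accept 1 not in set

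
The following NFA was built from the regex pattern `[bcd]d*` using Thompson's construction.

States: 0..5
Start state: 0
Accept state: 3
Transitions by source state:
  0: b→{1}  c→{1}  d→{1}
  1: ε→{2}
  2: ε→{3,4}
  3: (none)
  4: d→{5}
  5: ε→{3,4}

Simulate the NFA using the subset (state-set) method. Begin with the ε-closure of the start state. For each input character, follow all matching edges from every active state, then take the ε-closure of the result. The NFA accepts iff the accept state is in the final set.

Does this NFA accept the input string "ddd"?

S₀ = ε-closure({0}) = {0}
'd' @ 1: {1,2,3,4}  ✓accept
'd' @ 2: {3,4,5}  ✓accept
'd' @ 3: {3,4,5}  ✓accept
final: {3,4,5}; accept 3 in set

Answer: ACCEPT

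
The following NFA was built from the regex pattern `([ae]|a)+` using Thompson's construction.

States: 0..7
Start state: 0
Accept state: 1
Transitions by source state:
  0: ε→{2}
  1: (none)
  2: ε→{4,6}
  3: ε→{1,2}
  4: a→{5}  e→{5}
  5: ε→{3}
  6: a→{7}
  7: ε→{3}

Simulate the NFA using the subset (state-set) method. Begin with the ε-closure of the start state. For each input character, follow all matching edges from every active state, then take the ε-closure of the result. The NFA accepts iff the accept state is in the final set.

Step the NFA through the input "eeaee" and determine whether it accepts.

Answer: ACCEPT

Steps:
initial (ε-close {0}): {0,2,4,6}
'e' @ 1: {1,2,3,4,5,6}  (accept∈set)
'e' @ 2: {1,2,3,4,5,6}  (accept∈set)
'a' @ 3: {1,2,3,4,5,6,7}  (accept∈set)
'e' @ 4: {1,2,3,4,5,6}  (accept∈set)
'e' @ 5: {1,2,3,4,5,6}  (accept∈set)
final: {1,2,3,4,5,6}; accept 1 in set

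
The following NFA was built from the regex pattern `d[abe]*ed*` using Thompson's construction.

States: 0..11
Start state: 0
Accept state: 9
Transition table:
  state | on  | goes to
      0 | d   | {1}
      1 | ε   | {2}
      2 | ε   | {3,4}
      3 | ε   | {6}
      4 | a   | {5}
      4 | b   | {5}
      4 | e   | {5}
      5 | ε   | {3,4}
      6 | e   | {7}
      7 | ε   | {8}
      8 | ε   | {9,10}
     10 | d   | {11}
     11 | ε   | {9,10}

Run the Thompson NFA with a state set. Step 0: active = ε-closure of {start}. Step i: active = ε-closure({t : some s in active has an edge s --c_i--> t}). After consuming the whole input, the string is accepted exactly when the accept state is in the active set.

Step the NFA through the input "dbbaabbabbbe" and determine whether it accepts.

S₀ = ε-closure({0}) = {0}
'd' @ 1: {1,2,3,4,6}
'b' @ 2: {3,4,5,6}
'b' @ 3: {3,4,5,6}
'a' @ 4: {3,4,5,6}
'a' @ 5: {3,4,5,6}
'b' @ 6: {3,4,5,6}
'b' @ 7: {3,4,5,6}
'a' @ 8: {3,4,5,6}
'b' @ 9: {3,4,5,6}
'b' @ 10: {3,4,5,6}
'b' @ 11: {3,4,5,6}
'e' @ 12: {3,4,5,6,7,8,9,10}  [accepting]
final: {3,4,5,6,7,8,9,10}; accept 9 in set

Answer: ACCEPT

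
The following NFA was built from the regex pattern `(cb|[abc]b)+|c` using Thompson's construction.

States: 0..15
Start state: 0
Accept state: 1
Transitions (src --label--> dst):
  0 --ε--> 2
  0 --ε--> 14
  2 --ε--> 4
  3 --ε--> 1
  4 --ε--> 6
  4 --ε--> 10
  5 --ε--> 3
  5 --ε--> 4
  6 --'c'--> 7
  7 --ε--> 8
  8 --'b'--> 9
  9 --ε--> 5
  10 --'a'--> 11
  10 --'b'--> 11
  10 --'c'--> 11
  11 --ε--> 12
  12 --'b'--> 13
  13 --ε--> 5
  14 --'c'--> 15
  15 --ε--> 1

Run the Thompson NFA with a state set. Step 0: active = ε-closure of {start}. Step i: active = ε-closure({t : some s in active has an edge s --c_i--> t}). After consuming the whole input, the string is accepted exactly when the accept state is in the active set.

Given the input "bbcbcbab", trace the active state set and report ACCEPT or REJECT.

initial (ε-close {0}): {0,2,4,6,10,14}
'b' @ 1: {11,12}
'b' @ 2: {1,3,4,5,6,10,13}  ✓accept
'c' @ 3: {7,8,11,12}
'b' @ 4: {1,3,4,5,6,9,10,13}  ✓accept
'c' @ 5: {7,8,11,12}
'b' @ 6: {1,3,4,5,6,9,10,13}  ✓accept
'a' @ 7: {11,12}
'b' @ 8: {1,3,4,5,6,10,13}  ✓accept
final: {1,3,4,5,6,10,13}; accept 1 in set

Answer: ACCEPT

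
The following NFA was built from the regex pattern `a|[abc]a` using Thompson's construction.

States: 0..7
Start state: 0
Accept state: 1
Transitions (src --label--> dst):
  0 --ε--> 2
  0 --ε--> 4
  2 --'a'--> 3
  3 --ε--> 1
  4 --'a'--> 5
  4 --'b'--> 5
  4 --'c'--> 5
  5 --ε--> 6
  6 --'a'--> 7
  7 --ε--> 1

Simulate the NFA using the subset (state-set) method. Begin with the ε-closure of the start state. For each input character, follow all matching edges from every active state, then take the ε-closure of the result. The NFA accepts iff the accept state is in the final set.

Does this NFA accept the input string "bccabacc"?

initial (ε-close {0}): {0,2,4}
'b' @ 1: {5,6}
'c' @ 2: {}  — state set empty
rest 'cabacc' ignored (set empty)
after full input: {}  (accept=1 not in)

Answer: REJECT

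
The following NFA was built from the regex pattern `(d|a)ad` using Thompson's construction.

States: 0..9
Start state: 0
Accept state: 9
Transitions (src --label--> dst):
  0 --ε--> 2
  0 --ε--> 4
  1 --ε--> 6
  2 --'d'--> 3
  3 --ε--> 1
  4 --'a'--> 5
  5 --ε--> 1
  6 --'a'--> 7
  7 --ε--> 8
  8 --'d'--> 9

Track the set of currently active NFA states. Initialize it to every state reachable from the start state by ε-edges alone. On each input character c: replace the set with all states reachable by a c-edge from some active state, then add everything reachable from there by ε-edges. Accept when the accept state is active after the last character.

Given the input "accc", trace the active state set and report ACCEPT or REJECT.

S₀ = ε-closure({0}) = {0,2,4}
'a' @ 1: {1,5,6}
'c' @ 2: {}  — state set empty
rest 'cc' ignored (set empty)
final: {}; accept 9 not in set

Answer: REJECT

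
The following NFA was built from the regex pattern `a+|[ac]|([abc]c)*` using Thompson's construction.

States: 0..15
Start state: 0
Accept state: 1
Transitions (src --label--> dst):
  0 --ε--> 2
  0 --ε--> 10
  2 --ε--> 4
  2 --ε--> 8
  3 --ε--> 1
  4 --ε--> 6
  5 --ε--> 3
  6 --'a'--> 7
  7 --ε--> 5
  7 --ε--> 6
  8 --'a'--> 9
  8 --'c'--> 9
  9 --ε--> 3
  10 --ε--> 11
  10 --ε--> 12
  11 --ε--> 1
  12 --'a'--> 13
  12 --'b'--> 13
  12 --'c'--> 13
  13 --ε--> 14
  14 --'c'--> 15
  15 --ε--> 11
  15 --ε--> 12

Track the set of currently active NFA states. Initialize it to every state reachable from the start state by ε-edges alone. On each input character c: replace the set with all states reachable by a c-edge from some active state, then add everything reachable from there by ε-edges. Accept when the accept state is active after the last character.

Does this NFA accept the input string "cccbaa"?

Answer: REJECT

Trace:
initial (ε-close {0}): {0,1,2,4,6,8,10,11,12}
'c' @ 1: {1,3,9,13,14}  (accept∈set)
'c' @ 2: {1,11,12,15}  (accept∈set)
'c' @ 3: {13,14}
'b' @ 4: {}  — dead — no transitions
rest 'aa' ignored (set empty)
final: {}; accept 1 not in set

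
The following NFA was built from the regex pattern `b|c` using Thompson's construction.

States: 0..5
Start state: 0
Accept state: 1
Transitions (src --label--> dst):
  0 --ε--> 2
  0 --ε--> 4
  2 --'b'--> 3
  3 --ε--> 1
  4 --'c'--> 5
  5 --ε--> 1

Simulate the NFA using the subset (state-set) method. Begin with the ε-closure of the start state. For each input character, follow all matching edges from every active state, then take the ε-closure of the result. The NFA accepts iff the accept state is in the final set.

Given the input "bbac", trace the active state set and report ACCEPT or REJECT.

S₀ = ε-closure({0}) = {0,2,4}
'b' @ 1: {1,3}  [accepting]
'b' @ 2: {}  — dead — no transitions
rest 'ac' ignored (set empty)
end set {} — state 1 not in

Answer: REJECT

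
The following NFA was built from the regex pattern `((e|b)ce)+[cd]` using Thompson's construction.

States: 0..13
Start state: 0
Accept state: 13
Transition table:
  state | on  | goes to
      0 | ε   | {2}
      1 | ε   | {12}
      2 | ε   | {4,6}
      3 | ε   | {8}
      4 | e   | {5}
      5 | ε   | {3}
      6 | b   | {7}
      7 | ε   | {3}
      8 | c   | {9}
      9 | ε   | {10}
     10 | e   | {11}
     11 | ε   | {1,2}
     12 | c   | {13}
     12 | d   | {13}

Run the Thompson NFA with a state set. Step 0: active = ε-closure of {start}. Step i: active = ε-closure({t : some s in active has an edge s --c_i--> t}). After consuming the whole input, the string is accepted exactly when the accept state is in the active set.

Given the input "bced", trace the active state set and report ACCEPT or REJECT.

Answer: ACCEPT

Derivation:
S₀ = ε-closure({0}) = {0,2,4,6}
'b' @ 1: {3,7,8}
'c' @ 2: {9,10}
'e' @ 3: {1,2,4,6,11,12}
'd' @ 4: {13}  (accept∈set)
end set {13} — state 13 in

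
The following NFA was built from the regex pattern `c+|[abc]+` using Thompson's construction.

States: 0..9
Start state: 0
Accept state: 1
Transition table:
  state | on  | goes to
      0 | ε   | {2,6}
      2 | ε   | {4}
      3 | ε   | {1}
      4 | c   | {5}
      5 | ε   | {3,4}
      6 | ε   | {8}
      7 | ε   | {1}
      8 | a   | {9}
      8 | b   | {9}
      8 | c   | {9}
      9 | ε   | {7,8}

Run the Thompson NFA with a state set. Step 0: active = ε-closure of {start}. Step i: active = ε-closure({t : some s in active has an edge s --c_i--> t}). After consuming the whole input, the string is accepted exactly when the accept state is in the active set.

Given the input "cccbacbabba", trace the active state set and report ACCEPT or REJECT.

Answer: ACCEPT

Trace:
initial (ε-close {0}): {0,2,4,6,8}
'c' @ 1: {1,3,4,5,7,8,9}  ✓accept
'c' @ 2: {1,3,4,5,7,8,9}  ✓accept
'c' @ 3: {1,3,4,5,7,8,9}  ✓accept
'b' @ 4: {1,7,8,9}  ✓accept
'a' @ 5: {1,7,8,9}  ✓accept
'c' @ 6: {1,7,8,9}  ✓accept
'b' @ 7: {1,7,8,9}  ✓accept
'a' @ 8: {1,7,8,9}  ✓accept
'b' @ 9: {1,7,8,9}  ✓accept
'b' @ 10: {1,7,8,9}  ✓accept
'a' @ 11: {1,7,8,9}  ✓accept
after full input: {1,7,8,9}  (accept=1 in)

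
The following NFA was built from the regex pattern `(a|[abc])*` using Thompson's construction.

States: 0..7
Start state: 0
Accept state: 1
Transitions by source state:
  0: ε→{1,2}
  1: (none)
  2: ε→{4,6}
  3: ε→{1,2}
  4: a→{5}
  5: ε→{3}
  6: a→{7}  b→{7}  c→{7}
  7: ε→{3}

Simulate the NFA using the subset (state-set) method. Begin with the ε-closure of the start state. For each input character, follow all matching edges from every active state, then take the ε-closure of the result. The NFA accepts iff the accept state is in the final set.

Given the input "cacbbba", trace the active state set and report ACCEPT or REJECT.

initial (ε-close {0}): {0,1,2,4,6}
'c' @ 1: {1,2,3,4,6,7}  ✓accept
'a' @ 2: {1,2,3,4,5,6,7}  ✓accept
'c' @ 3: {1,2,3,4,6,7}  ✓accept
'b' @ 4: {1,2,3,4,6,7}  ✓accept
'b' @ 5: {1,2,3,4,6,7}  ✓accept
'b' @ 6: {1,2,3,4,6,7}  ✓accept
'a' @ 7: {1,2,3,4,5,6,7}  ✓accept
after full input: {1,2,3,4,5,6,7}  (accept=1 in)

Answer: ACCEPT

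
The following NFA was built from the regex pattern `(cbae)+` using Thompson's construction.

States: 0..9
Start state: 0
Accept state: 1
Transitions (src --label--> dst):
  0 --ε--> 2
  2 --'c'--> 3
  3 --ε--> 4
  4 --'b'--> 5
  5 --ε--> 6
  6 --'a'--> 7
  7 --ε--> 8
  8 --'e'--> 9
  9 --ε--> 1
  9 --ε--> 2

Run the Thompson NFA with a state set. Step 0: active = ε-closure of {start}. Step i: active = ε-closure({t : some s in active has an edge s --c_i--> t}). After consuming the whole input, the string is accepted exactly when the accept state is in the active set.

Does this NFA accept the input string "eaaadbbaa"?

Answer: REJECT

Derivation:
initial (ε-close {0}): {0,2}
'e' @ 1: {}  — dead — no transitions
rest 'aaadbbaa' ignored (set empty)
final: {}; accept 1 not in set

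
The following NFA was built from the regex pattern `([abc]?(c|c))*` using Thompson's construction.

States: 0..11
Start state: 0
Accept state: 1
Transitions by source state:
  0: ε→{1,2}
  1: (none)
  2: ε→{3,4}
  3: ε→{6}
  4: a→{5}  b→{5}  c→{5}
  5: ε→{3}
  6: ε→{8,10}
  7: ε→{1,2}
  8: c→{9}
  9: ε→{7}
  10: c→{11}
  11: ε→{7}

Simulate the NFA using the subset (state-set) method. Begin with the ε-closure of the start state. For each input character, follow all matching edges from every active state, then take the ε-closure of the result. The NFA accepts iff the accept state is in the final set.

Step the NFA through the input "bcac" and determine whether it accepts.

initial (ε-close {0}): {0,1,2,3,4,6,8,10}
'b' @ 1: {3,5,6,8,10}
'c' @ 2: {1,2,3,4,6,7,8,9,10,11}  (accept∈set)
'a' @ 3: {3,5,6,8,10}
'c' @ 4: {1,2,3,4,6,7,8,9,10,11}  (accept∈set)
end set {1,2,3,4,6,7,8,9,10,11} — state 1 in

Answer: ACCEPT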